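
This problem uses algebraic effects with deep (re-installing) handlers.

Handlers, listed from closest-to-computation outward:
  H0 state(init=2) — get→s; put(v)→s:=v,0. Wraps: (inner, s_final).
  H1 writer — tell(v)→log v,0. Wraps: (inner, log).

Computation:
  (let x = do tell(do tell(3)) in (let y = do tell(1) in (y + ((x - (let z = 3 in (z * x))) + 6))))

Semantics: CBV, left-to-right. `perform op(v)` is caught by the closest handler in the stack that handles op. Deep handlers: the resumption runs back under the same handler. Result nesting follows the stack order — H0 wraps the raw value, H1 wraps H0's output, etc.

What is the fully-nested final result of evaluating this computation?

Working:
tell(3) @ H1 ⇒ log+=3
tell(0) @ H1 ⇒ log+=0
tell(1) @ H1 ⇒ log+=1
H0 returns (6, 2)
H1 returns ((6, 2), (3, 0, 1))
= ((6, 2), (3, 0, 1))

Answer: ((6, 2), (3, 0, 1))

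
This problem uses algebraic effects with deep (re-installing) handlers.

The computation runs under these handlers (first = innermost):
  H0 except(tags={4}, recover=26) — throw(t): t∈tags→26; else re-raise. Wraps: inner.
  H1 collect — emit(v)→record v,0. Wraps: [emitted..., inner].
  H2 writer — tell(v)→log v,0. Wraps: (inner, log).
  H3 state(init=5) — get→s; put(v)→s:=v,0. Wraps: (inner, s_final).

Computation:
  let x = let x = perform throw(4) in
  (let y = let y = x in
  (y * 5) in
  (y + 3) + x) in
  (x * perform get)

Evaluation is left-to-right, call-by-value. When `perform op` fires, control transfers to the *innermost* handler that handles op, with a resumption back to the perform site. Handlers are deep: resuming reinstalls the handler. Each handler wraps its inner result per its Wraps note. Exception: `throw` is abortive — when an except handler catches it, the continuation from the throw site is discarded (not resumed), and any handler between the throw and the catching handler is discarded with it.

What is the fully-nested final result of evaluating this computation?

Answer: (([26], ()), 5)

Working:
throw(4) @ H0 caught ⇒ 26
H1 returns [26]
H2 returns ([26], ())
H3 returns (([26], ()), 5)
= (([26], ()), 5)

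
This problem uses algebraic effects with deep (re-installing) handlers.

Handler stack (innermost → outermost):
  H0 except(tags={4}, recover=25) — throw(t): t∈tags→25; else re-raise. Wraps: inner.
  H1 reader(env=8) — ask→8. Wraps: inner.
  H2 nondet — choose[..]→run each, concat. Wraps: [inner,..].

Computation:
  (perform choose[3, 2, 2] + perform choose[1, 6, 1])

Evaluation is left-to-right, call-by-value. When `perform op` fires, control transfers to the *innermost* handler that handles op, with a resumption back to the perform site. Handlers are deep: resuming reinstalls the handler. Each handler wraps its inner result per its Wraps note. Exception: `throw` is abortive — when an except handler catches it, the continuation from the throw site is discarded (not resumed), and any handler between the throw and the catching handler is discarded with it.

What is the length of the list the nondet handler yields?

Evaluation trace:
choose[3, 2, 2] @ H2
  branch[0] choose=3:
    choose[1, 6, 1] @ H2
      branch[0] choose=1:
        H0 returns 4
        H1 returns 4
        H2 returns [4]
      branch[1] choose=6:
        H0 returns 9
        H1 returns 9
        H2 returns [9]
      branch[2] choose=1:
        H0 returns 4
        H1 returns 4
        H2 returns [4]
  branch[1] choose=2:
    choose[1, 6, 1] @ H2
      branch[0] choose=1:
        H0 returns 3
        H1 returns 3
        H2 returns [3]
      branch[1] choose=6:
        H0 returns 8
        H1 returns 8
        H2 returns [8]
      branch[2] choose=1:
        H0 returns 3
        H1 returns 3
        H2 returns [3]
  branch[2] choose=2:
    choose[1, 6, 1] @ H2
      branch[0] choose=1:
        H0 returns 3
        H1 returns 3
        H2 returns [3]
      branch[1] choose=6:
        H0 returns 8
        H1 returns 8
        H2 returns [8]
      branch[2] choose=1:
        H0 returns 3
        H1 returns 3
        H2 returns [3]
= [4, 9, 4, 3, 8, 3, 3, 8, 3]

Answer: 9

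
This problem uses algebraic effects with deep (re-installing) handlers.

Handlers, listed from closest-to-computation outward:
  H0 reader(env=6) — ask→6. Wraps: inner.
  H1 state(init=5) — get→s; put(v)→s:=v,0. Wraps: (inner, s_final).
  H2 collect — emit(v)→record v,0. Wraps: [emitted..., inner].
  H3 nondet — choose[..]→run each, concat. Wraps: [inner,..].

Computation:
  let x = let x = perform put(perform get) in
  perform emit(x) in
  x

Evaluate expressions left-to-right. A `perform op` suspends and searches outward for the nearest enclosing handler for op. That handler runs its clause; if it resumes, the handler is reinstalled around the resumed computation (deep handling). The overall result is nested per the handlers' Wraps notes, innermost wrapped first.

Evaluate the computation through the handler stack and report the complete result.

Working:
get @ H1 ⇒ 5
put(5) @ H1 ⇒ s:=5
emit(0) @ H2 ⇒ out+=0
H0 returns 0
H1 returns (0, 5)
H2 returns [0, (0, 5)]
H3 returns [[0, (0, 5)]]
= [[0, (0, 5)]]

Answer: [[0, (0, 5)]]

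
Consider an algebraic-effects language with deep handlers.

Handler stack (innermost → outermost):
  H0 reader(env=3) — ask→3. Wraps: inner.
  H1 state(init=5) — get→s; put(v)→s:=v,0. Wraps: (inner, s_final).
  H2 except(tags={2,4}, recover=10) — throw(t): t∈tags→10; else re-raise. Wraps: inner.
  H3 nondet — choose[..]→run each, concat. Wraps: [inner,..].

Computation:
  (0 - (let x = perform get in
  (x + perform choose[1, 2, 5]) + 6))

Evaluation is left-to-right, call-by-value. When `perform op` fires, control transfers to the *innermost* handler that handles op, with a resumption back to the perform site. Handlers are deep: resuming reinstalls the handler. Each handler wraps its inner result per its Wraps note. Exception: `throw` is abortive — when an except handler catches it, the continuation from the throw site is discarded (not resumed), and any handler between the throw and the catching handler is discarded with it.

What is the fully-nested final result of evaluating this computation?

Evaluation trace:
get @ H1 ⇒ 5
choose[1, 2, 5] @ H3
  branch[0] choose=1:
    H0 returns -12
    H1 returns (-12, 5)
    H2 returns (-12, 5)
    H3 returns [(-12, 5)]
  branch[1] choose=2:
    H0 returns -13
    H1 returns (-13, 5)
    H2 returns (-13, 5)
    H3 returns [(-13, 5)]
  branch[2] choose=5:
    H0 returns -16
    H1 returns (-16, 5)
    H2 returns (-16, 5)
    H3 returns [(-16, 5)]
= [(-12, 5), (-13, 5), (-16, 5)]

Answer: [(-12, 5), (-13, 5), (-16, 5)]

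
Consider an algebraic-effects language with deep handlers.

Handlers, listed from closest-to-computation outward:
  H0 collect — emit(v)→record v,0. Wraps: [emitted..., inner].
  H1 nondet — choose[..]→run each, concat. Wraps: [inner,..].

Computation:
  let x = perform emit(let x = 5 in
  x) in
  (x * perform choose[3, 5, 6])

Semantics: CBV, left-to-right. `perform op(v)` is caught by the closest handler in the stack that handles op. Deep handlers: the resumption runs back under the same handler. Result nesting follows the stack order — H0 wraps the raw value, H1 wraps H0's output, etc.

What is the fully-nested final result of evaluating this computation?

Working:
emit(5) @ H0 ⇒ out+=5
choose[3, 5, 6] @ H1
  branch[0] choose=3:
    H0 returns [5, 0]
    H1 returns [[5, 0]]
  branch[1] choose=5:
    H0 returns [5, 0]
    H1 returns [[5, 0]]
  branch[2] choose=6:
    H0 returns [5, 0]
    H1 returns [[5, 0]]
= [[5, 0], [5, 0], [5, 0]]

Answer: [[5, 0], [5, 0], [5, 0]]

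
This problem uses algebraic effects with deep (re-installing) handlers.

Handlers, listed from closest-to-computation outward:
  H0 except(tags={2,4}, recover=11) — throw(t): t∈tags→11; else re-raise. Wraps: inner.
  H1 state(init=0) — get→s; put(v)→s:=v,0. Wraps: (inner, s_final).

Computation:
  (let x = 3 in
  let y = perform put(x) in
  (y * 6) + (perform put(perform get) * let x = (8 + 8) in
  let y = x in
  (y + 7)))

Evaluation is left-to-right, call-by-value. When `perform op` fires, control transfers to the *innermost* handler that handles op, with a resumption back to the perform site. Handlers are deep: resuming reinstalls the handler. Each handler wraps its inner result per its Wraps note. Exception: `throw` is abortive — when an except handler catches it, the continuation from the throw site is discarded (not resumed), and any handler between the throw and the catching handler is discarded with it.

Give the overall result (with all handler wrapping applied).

Working:
put(3) @ H1 ⇒ s:=3
get @ H1 ⇒ 3
put(3) @ H1 ⇒ s:=3
H0 returns 0
H1 returns (0, 3)
= (0, 3)

Answer: (0, 3)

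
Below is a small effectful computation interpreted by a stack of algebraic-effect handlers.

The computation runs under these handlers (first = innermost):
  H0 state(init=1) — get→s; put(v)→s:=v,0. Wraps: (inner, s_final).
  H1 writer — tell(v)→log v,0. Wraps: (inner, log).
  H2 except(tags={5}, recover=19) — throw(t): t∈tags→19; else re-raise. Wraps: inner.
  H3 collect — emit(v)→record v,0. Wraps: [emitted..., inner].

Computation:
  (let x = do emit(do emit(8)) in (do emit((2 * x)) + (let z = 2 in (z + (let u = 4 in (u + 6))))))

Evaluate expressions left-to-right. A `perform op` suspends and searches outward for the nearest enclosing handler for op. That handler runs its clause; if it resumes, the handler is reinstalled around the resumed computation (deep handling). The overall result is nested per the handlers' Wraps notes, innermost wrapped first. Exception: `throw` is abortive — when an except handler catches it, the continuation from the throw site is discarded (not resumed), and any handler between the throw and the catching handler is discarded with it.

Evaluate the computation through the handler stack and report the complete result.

Answer: [8, 0, 0, ((12, 1), ())]

Step-by-step:
emit(8) @ H3 ⇒ out+=8
emit(0) @ H3 ⇒ out+=0
emit(0) @ H3 ⇒ out+=0
H0 returns (12, 1)
H1 returns ((12, 1), ())
H2 returns ((12, 1), ())
H3 returns [8, 0, 0, ((12, 1), ())]
= [8, 0, 0, ((12, 1), ())]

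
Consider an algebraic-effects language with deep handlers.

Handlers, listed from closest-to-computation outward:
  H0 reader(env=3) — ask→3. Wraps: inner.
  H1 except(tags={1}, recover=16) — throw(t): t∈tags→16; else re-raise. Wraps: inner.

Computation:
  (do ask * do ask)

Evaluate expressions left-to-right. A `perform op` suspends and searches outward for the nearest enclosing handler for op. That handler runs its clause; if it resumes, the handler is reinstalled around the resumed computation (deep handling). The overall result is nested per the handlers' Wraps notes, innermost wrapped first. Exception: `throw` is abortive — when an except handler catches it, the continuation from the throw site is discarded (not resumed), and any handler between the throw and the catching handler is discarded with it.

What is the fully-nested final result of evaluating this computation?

Answer: 9

Step-by-step:
ask @ H0 ⇒ 3
ask @ H0 ⇒ 3
H0 returns 9
H1 returns 9
= 9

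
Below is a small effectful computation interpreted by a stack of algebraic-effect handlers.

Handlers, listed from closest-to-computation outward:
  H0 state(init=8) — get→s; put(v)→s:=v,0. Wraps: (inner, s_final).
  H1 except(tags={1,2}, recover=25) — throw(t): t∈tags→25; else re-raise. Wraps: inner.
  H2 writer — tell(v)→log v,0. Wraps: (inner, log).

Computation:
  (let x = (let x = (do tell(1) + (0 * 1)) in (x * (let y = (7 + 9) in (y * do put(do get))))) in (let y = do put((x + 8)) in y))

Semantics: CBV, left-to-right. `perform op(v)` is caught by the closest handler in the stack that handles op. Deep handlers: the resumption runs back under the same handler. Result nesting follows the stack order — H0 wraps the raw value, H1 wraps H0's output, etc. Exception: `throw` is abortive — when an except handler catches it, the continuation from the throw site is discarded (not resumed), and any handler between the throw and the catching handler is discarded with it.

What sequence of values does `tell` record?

Working:
tell(1) @ H2 ⇒ log+=1
get @ H0 ⇒ 8
put(8) @ H0 ⇒ s:=8
put(8) @ H0 ⇒ s:=8
H0 returns (0, 8)
H1 returns (0, 8)
H2 returns ((0, 8), (1))
= ((0, 8), (1))

Answer: (1)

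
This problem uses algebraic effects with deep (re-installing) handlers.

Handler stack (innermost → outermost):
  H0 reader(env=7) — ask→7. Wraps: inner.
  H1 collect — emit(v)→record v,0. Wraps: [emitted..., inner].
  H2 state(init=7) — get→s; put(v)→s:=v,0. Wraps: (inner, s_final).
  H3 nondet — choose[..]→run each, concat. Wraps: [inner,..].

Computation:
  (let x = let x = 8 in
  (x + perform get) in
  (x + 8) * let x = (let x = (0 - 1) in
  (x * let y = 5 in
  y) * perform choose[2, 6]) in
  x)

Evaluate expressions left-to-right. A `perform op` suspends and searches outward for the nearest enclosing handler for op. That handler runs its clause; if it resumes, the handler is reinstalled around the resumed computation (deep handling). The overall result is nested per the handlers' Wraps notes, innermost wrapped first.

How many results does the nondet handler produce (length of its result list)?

Answer: 2

Step-by-step:
get @ H2 ⇒ 7
choose[2, 6] @ H3
  branch[0] choose=2:
    H0 returns -230
    H1 returns [-230]
    H2 returns ([-230], 7)
    H3 returns [([-230], 7)]
  branch[1] choose=6:
    H0 returns -690
    H1 returns [-690]
    H2 returns ([-690], 7)
    H3 returns [([-690], 7)]
= [([-230], 7), ([-690], 7)]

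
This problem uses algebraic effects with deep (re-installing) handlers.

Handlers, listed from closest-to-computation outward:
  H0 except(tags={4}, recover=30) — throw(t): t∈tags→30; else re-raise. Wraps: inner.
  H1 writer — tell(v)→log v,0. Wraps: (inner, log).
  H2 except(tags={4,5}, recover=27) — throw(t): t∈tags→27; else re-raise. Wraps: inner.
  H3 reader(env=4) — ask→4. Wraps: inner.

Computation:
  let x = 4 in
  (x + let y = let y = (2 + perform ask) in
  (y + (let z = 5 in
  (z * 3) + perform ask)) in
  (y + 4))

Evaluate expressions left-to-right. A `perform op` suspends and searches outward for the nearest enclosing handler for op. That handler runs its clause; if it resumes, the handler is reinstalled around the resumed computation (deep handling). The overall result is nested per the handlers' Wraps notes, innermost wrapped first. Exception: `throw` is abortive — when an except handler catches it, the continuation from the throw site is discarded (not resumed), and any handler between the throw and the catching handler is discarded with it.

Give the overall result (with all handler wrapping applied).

Working:
ask @ H3 ⇒ 4
ask @ H3 ⇒ 4
H0 returns 33
H1 returns (33, ())
H2 returns (33, ())
H3 returns (33, ())
= (33, ())

Answer: (33, ())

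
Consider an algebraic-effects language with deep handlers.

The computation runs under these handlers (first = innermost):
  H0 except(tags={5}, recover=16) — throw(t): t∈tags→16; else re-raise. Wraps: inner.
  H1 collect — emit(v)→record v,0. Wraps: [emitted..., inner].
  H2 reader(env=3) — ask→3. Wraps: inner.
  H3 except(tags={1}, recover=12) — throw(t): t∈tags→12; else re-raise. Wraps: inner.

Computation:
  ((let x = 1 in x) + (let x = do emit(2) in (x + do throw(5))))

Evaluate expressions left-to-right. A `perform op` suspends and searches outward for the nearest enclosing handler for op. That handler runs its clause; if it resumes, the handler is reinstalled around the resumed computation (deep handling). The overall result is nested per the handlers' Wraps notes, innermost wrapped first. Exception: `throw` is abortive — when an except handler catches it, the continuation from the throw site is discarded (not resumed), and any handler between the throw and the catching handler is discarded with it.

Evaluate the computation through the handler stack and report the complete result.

Answer: [2, 16]

Step-by-step:
emit(2) @ H1 ⇒ out+=2
throw(5) @ H0 caught ⇒ 16
H1 returns [2, 16]
H2 returns [2, 16]
H3 returns [2, 16]
= [2, 16]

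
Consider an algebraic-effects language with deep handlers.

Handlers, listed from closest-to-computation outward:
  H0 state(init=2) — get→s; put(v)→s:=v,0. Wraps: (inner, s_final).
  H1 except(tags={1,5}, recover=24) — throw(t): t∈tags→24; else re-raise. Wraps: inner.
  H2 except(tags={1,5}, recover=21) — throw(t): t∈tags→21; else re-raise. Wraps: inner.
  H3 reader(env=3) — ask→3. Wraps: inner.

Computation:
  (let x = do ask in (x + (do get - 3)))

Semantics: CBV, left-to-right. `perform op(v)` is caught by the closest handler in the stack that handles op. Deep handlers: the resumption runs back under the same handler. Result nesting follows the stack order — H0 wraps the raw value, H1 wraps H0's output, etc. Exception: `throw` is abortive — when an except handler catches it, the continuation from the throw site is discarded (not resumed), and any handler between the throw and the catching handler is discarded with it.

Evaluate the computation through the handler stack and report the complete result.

Answer: (2, 2)

Working:
ask @ H3 ⇒ 3
get @ H0 ⇒ 2
H0 returns (2, 2)
H1 returns (2, 2)
H2 returns (2, 2)
H3 returns (2, 2)
= (2, 2)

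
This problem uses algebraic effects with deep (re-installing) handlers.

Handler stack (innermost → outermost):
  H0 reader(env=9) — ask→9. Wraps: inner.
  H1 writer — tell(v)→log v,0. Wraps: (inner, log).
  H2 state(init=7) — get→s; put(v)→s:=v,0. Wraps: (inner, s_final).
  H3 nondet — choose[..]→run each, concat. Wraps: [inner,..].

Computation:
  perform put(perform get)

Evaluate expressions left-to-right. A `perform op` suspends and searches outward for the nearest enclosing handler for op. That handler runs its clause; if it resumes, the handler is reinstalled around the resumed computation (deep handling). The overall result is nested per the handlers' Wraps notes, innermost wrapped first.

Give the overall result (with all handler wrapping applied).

Working:
get @ H2 ⇒ 7
put(7) @ H2 ⇒ s:=7
H0 returns 0
H1 returns (0, ())
H2 returns ((0, ()), 7)
H3 returns [((0, ()), 7)]
= [((0, ()), 7)]

Answer: [((0, ()), 7)]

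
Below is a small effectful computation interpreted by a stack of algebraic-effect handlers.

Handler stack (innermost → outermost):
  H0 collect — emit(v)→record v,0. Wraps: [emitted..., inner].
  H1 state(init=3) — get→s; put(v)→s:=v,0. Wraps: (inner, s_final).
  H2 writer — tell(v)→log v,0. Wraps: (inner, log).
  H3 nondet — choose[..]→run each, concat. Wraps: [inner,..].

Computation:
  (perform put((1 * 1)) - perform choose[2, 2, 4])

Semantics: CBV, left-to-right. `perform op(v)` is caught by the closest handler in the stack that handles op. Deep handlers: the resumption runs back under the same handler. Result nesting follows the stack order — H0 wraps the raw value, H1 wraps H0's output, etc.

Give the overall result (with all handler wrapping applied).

Answer: [(([-2], 1), ()), (([-2], 1), ()), (([-4], 1), ())]

Step-by-step:
put(1) @ H1 ⇒ s:=1
choose[2, 2, 4] @ H3
  branch[0] choose=2:
    H0 returns [-2]
    H1 returns ([-2], 1)
    H2 returns (([-2], 1), ())
    H3 returns [(([-2], 1), ())]
  branch[1] choose=2:
    H0 returns [-2]
    H1 returns ([-2], 1)
    H2 returns (([-2], 1), ())
    H3 returns [(([-2], 1), ())]
  branch[2] choose=4:
    H0 returns [-4]
    H1 returns ([-4], 1)
    H2 returns (([-4], 1), ())
    H3 returns [(([-4], 1), ())]
= [(([-2], 1), ()), (([-2], 1), ()), (([-4], 1), ())]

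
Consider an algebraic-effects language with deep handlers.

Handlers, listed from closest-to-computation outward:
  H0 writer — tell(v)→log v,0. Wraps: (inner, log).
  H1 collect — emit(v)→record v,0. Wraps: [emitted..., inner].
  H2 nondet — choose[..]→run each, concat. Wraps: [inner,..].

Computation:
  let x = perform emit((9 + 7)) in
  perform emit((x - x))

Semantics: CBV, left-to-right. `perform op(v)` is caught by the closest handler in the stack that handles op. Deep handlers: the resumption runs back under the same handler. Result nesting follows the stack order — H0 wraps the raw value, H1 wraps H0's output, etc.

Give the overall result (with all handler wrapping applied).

Step-by-step:
emit(16) @ H1 ⇒ out+=16
emit(0) @ H1 ⇒ out+=0
H0 returns (0, ())
H1 returns [16, 0, (0, ())]
H2 returns [[16, 0, (0, ())]]
= [[16, 0, (0, ())]]

Answer: [[16, 0, (0, ())]]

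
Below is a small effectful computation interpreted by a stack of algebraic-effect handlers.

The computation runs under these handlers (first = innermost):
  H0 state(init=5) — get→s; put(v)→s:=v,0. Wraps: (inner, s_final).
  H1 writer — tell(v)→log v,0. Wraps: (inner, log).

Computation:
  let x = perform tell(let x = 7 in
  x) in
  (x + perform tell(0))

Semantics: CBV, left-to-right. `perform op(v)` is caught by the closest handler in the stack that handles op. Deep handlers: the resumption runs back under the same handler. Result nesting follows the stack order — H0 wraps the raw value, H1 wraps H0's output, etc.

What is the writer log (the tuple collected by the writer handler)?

Working:
tell(7) @ H1 ⇒ log+=7
tell(0) @ H1 ⇒ log+=0
H0 returns (0, 5)
H1 returns ((0, 5), (7, 0))
= ((0, 5), (7, 0))

Answer: (7, 0)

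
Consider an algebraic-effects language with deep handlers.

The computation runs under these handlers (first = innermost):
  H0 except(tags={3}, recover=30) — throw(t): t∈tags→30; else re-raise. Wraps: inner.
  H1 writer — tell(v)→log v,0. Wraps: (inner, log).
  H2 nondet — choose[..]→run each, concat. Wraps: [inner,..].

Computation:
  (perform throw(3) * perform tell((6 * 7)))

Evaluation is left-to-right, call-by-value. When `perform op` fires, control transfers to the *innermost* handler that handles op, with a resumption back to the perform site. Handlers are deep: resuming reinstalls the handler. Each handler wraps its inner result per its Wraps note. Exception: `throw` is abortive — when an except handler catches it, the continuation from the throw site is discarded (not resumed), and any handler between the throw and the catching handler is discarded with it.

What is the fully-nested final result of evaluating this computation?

Answer: [(30, ())]

Working:
throw(3) @ H0 caught ⇒ 30
H1 returns (30, ())
H2 returns [(30, ())]
= [(30, ())]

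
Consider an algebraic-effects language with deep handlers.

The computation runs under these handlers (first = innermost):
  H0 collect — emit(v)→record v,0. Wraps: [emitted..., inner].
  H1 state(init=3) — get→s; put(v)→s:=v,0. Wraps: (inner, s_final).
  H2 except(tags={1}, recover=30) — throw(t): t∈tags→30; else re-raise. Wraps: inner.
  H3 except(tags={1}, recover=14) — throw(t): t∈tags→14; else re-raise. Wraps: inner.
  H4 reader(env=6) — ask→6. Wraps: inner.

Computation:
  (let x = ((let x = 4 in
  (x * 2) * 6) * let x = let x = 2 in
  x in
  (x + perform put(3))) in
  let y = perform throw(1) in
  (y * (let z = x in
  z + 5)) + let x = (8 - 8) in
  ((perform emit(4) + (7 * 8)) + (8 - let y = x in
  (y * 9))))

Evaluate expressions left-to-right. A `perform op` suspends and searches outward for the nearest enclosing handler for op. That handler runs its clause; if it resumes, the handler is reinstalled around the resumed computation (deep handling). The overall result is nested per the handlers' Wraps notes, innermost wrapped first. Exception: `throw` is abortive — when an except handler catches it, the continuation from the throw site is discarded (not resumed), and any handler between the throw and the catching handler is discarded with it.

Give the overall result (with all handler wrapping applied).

Answer: 30

Step-by-step:
put(3) @ H1 ⇒ s:=3
throw(1) @ H2 caught ⇒ 30
H3 returns 30
H4 returns 30
= 30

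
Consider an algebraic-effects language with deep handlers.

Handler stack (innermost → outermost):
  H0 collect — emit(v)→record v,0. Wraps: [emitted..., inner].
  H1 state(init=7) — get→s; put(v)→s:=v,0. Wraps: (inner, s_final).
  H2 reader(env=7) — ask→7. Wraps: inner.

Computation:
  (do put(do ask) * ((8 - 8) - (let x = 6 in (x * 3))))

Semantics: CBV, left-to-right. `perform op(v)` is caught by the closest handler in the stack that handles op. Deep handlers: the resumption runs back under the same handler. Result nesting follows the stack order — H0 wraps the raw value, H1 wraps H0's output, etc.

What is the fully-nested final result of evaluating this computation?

Step-by-step:
ask @ H2 ⇒ 7
put(7) @ H1 ⇒ s:=7
H0 returns [0]
H1 returns ([0], 7)
H2 returns ([0], 7)
= ([0], 7)

Answer: ([0], 7)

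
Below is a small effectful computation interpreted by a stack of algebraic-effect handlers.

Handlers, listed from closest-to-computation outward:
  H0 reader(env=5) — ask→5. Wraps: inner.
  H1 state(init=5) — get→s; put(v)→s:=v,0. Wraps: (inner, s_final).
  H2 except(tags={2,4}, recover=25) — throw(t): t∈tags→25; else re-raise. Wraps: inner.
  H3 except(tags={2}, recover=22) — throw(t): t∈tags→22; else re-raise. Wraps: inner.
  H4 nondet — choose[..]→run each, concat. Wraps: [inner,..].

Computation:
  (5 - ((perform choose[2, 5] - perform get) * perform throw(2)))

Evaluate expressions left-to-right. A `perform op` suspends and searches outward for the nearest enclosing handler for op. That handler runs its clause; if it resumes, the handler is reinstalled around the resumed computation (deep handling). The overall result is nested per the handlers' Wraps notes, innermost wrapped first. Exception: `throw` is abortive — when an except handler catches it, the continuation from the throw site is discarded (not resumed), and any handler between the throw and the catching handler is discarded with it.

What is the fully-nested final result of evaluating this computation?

Evaluation trace:
choose[2, 5] @ H4
  branch[0] choose=2:
    get @ H1 ⇒ 5
    throw(2) @ H2 caught ⇒ 25
    H3 returns 25
    H4 returns [25]
  branch[1] choose=5:
    get @ H1 ⇒ 5
    throw(2) @ H2 caught ⇒ 25
    H3 returns 25
    H4 returns [25]
= [25, 25]

Answer: [25, 25]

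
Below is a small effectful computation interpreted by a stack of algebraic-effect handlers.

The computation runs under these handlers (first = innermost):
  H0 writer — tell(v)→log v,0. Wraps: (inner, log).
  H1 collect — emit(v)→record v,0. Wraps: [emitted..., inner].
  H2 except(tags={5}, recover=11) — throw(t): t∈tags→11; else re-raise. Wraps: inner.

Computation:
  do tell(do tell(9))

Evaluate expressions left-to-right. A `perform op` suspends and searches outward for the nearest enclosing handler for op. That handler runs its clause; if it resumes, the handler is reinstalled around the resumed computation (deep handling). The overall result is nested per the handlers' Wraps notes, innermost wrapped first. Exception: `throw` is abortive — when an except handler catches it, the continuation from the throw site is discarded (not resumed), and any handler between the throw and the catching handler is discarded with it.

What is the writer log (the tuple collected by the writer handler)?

Step-by-step:
tell(9) @ H0 ⇒ log+=9
tell(0) @ H0 ⇒ log+=0
H0 returns (0, (9, 0))
H1 returns [(0, (9, 0))]
H2 returns [(0, (9, 0))]
= [(0, (9, 0))]

Answer: (9, 0)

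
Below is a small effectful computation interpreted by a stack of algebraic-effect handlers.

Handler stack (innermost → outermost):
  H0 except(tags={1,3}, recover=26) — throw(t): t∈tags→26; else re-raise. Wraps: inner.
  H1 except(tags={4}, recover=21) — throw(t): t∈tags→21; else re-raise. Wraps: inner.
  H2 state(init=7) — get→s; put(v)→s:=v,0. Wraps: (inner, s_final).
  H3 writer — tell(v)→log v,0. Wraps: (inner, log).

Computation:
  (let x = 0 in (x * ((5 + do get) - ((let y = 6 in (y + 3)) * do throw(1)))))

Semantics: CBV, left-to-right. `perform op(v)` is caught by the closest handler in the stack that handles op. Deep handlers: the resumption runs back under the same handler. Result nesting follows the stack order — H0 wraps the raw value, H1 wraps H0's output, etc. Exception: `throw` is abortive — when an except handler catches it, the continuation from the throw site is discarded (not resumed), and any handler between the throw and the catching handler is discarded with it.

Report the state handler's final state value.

Answer: 7

Evaluation trace:
get @ H2 ⇒ 7
throw(1) @ H0 caught ⇒ 26
H1 returns 26
H2 returns (26, 7)
H3 returns ((26, 7), ())
= ((26, 7), ())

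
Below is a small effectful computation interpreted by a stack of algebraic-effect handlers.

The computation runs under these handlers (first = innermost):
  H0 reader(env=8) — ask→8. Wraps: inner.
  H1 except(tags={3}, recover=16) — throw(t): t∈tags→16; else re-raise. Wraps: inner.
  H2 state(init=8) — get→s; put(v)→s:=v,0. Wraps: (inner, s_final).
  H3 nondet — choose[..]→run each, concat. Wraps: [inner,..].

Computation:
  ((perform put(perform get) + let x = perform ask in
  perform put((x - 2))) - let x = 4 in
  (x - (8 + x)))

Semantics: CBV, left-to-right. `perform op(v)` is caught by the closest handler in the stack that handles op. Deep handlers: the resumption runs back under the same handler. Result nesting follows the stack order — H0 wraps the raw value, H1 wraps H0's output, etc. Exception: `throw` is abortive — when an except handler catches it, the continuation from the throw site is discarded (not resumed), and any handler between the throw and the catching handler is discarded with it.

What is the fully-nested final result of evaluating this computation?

Answer: [(8, 6)]

Step-by-step:
get @ H2 ⇒ 8
put(8) @ H2 ⇒ s:=8
ask @ H0 ⇒ 8
put(6) @ H2 ⇒ s:=6
H0 returns 8
H1 returns 8
H2 returns (8, 6)
H3 returns [(8, 6)]
= [(8, 6)]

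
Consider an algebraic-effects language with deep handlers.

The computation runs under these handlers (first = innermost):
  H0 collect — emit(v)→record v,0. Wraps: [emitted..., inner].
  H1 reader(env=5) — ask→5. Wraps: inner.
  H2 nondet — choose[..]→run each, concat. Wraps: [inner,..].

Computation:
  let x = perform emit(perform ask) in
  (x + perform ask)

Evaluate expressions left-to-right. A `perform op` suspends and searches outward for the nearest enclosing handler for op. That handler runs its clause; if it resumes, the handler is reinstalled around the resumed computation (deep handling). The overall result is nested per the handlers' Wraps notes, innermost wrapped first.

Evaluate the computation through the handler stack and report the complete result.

Answer: [[5, 5]]

Working:
ask @ H1 ⇒ 5
emit(5) @ H0 ⇒ out+=5
ask @ H1 ⇒ 5
H0 returns [5, 5]
H1 returns [5, 5]
H2 returns [[5, 5]]
= [[5, 5]]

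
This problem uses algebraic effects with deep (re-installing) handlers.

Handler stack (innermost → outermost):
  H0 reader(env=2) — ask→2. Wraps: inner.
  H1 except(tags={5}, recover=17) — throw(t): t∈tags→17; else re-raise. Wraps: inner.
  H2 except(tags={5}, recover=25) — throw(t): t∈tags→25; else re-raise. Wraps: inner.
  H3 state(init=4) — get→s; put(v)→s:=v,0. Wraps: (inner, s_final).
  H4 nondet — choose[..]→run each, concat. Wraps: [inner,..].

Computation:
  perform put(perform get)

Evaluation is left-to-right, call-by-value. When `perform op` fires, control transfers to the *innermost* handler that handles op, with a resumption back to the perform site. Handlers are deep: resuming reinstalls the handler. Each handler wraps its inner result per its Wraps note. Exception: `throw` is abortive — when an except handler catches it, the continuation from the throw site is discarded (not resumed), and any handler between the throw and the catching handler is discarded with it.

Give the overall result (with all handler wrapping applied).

Answer: [(0, 4)]

Working:
get @ H3 ⇒ 4
put(4) @ H3 ⇒ s:=4
H0 returns 0
H1 returns 0
H2 returns 0
H3 returns (0, 4)
H4 returns [(0, 4)]
= [(0, 4)]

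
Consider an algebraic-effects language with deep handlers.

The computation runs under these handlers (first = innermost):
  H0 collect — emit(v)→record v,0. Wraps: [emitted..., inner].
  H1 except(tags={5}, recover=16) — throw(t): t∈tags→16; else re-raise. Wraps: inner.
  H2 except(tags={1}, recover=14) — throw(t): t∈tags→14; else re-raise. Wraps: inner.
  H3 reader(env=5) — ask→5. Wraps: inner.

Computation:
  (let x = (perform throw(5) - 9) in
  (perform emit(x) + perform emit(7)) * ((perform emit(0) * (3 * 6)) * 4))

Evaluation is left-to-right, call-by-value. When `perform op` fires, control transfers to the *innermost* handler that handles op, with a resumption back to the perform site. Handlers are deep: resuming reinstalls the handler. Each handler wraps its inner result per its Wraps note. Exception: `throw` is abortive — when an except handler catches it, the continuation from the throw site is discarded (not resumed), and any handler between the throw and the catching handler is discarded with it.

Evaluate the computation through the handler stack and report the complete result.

Answer: 16

Evaluation trace:
throw(5) @ H1 caught ⇒ 16
H2 returns 16
H3 returns 16
= 16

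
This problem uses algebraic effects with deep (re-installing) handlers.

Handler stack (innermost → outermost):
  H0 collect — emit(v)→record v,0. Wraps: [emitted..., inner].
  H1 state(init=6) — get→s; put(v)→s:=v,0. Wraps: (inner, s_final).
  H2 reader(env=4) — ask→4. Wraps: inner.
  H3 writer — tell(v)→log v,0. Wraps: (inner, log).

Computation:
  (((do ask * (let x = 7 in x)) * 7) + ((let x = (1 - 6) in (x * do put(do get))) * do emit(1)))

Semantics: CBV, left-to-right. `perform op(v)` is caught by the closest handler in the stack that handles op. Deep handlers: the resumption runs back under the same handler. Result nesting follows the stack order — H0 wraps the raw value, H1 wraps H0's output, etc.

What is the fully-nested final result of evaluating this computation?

Evaluation trace:
ask @ H2 ⇒ 4
get @ H1 ⇒ 6
put(6) @ H1 ⇒ s:=6
emit(1) @ H0 ⇒ out+=1
H0 returns [1, 196]
H1 returns ([1, 196], 6)
H2 returns ([1, 196], 6)
H3 returns (([1, 196], 6), ())
= (([1, 196], 6), ())

Answer: (([1, 196], 6), ())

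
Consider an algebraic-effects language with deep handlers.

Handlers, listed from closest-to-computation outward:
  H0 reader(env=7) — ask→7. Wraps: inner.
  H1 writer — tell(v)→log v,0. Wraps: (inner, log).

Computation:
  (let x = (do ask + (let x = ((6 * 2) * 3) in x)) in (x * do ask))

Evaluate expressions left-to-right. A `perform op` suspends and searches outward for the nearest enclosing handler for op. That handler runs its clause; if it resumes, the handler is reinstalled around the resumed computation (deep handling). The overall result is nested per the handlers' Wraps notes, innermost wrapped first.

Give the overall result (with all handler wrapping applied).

Answer: (301, ())

Step-by-step:
ask @ H0 ⇒ 7
ask @ H0 ⇒ 7
H0 returns 301
H1 returns (301, ())
= (301, ())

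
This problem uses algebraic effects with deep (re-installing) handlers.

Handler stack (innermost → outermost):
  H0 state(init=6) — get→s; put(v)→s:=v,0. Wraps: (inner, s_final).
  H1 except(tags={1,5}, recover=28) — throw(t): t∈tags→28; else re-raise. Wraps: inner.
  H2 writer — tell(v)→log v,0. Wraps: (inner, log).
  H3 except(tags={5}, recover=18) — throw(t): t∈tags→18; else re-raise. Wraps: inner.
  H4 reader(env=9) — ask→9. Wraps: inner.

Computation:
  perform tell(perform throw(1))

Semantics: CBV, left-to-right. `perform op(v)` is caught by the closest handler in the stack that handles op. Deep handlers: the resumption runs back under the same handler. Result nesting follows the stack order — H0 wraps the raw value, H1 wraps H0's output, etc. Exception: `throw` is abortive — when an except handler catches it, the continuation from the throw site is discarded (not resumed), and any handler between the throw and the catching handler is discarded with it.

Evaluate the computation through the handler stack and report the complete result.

Answer: (28, ())

Step-by-step:
throw(1) @ H1 caught ⇒ 28
H2 returns (28, ())
H3 returns (28, ())
H4 returns (28, ())
= (28, ())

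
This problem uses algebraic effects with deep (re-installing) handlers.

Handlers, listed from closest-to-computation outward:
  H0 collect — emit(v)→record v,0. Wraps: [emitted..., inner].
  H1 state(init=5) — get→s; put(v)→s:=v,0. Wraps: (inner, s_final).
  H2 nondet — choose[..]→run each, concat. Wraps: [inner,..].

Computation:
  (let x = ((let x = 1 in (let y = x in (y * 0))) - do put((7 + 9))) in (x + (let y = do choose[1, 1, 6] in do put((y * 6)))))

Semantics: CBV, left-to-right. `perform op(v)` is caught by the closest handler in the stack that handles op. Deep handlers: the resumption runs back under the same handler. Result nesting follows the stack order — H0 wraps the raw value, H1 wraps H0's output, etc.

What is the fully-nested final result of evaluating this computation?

Answer: [([0], 6), ([0], 6), ([0], 36)]

Working:
put(16) @ H1 ⇒ s:=16
choose[1, 1, 6] @ H2
  branch[0] choose=1:
    put(6) @ H1 ⇒ s:=6
    H0 returns [0]
    H1 returns ([0], 6)
    H2 returns [([0], 6)]
  branch[1] choose=1:
    put(6) @ H1 ⇒ s:=6
    H0 returns [0]
    H1 returns ([0], 6)
    H2 returns [([0], 6)]
  branch[2] choose=6:
    put(36) @ H1 ⇒ s:=36
    H0 returns [0]
    H1 returns ([0], 36)
    H2 returns [([0], 36)]
= [([0], 6), ([0], 6), ([0], 36)]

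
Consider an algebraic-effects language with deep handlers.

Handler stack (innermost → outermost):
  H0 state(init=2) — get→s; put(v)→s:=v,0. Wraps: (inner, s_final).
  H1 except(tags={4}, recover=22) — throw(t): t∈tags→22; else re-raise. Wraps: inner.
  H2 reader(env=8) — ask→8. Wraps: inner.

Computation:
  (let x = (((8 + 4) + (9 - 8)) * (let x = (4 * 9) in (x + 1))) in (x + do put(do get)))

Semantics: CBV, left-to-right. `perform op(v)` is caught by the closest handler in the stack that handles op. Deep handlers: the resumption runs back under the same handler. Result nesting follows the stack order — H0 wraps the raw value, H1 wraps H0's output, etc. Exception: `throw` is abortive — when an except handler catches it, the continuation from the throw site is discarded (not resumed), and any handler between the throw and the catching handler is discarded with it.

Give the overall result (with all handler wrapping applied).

Working:
get @ H0 ⇒ 2
put(2) @ H0 ⇒ s:=2
H0 returns (481, 2)
H1 returns (481, 2)
H2 returns (481, 2)
= (481, 2)

Answer: (481, 2)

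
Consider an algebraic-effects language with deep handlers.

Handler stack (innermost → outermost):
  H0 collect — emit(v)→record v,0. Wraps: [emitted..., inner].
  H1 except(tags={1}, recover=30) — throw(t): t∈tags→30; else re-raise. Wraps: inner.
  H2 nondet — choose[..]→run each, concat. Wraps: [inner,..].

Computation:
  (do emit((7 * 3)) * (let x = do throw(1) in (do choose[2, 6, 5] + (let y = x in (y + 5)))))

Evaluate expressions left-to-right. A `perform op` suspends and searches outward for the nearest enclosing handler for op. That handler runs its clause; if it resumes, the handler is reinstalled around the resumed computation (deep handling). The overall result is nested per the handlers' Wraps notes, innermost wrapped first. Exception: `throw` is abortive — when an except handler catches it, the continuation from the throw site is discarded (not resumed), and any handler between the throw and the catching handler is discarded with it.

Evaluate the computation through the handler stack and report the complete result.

Answer: [30]

Step-by-step:
emit(21) @ H0 ⇒ out+=21
throw(1) @ H1 caught ⇒ 30
H2 returns [30]
= [30]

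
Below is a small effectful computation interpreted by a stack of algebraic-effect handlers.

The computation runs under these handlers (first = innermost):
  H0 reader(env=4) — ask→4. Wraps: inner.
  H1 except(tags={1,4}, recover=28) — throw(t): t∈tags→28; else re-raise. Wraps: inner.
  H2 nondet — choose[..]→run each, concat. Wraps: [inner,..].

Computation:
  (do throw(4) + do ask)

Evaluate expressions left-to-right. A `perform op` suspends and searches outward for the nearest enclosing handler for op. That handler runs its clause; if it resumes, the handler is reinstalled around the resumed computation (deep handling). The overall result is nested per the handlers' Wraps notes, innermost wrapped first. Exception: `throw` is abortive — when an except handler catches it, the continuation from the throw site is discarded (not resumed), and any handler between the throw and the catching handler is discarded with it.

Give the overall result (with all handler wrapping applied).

Working:
throw(4) @ H1 caught ⇒ 28
H2 returns [28]
= [28]

Answer: [28]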